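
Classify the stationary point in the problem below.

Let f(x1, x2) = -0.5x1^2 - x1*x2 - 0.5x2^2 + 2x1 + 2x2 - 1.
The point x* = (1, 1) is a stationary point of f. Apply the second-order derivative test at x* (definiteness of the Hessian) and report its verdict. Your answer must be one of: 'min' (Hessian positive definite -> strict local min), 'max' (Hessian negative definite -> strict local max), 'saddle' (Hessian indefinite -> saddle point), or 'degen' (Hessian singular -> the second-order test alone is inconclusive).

Compute the Hessian H = grad^2 f:
  H = [[-1, -1], [-1, -1]]
Verify stationarity: grad f(x*) = H x* + g = (0, 0).
Eigenvalues of H: -2, 0.
H has a zero eigenvalue (singular; negative semidefinite but not definite), so H is neither positive definite, negative definite, nor indefinite. The second-order test alone is inconclusive -> degen.
(Indeed, f is constant along the null direction of H through x*, so x* is not a strict local extremum.)

degen


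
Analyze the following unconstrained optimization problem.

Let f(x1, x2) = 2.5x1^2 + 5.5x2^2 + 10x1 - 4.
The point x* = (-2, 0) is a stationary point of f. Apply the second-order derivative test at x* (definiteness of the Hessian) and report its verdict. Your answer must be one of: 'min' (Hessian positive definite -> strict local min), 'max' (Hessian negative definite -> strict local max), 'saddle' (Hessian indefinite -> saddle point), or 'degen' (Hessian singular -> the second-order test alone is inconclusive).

Compute the Hessian H = grad^2 f:
  H = [[5, 0], [0, 11]]
Verify stationarity: grad f(x*) = H x* + g = (0, 0).
Eigenvalues of H: 5, 11.
Both eigenvalues > 0, so H is positive definite -> x* is a strict local min.

min


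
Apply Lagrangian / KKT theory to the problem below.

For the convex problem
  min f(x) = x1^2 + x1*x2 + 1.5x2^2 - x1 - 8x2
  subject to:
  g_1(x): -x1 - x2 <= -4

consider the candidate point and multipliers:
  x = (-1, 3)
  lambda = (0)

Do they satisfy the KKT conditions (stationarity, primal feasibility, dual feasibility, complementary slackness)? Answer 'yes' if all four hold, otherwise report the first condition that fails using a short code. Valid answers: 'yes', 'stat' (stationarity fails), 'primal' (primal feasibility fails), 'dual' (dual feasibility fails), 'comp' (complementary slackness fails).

Gradient of f: grad f(x) = Q x + c = (0, 0)
Constraint values g_i(x) = a_i^T x - b_i:
  g_1((-1, 3)) = 2
Stationarity residual: grad f(x) + sum_i lambda_i a_i = (0, 0)
  -> stationarity OK
Primal feasibility (all g_i <= 0): FAILS
Dual feasibility (all lambda_i >= 0): OK
Complementary slackness (lambda_i * g_i(x) = 0 for all i): OK

Verdict: the first failing condition is primal_feasibility -> primal.

primal


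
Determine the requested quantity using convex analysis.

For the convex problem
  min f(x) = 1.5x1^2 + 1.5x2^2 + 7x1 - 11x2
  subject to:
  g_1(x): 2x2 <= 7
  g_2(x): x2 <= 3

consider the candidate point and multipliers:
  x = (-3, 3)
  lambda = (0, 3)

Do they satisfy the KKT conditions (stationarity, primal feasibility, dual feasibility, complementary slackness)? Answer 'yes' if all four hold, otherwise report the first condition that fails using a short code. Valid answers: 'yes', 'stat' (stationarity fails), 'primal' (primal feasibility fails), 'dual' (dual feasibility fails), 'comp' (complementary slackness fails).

Gradient of f: grad f(x) = Q x + c = (-2, -2)
Constraint values g_i(x) = a_i^T x - b_i:
  g_1((-3, 3)) = -1
  g_2((-3, 3)) = 0
Stationarity residual: grad f(x) + sum_i lambda_i a_i = (-2, 1)
  -> stationarity FAILS
Primal feasibility (all g_i <= 0): OK
Dual feasibility (all lambda_i >= 0): OK
Complementary slackness (lambda_i * g_i(x) = 0 for all i): OK

Verdict: the first failing condition is stationarity -> stat.

stat


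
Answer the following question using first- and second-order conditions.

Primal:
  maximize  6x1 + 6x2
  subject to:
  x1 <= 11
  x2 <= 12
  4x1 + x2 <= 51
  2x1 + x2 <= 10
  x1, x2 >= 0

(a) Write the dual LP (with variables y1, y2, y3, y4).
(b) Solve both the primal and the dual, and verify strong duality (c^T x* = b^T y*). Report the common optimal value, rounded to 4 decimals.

The standard primal-dual pair for 'max c^T x s.t. A x <= b, x >= 0' is:
  Dual:  min b^T y  s.t.  A^T y >= c,  y >= 0.

So the dual LP is:
  minimize  11y1 + 12y2 + 51y3 + 10y4
  subject to:
    y1 + 4y3 + 2y4 >= 6
    y2 + y3 + y4 >= 6
    y1, y2, y3, y4 >= 0

Solving the primal: x* = (0, 10).
  primal value c^T x* = 60.
Solving the dual: y* = (0, 0, 0, 6).
  dual value b^T y* = 60.
Strong duality: c^T x* = b^T y*. Confirmed.

60


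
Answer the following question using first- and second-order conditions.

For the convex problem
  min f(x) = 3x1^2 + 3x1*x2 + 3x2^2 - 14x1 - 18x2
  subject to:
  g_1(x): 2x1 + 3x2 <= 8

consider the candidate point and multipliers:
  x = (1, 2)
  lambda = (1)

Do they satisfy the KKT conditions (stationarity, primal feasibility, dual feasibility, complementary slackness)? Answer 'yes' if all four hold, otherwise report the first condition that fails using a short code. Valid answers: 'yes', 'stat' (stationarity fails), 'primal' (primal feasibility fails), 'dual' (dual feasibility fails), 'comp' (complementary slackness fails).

Gradient of f: grad f(x) = Q x + c = (-2, -3)
Constraint values g_i(x) = a_i^T x - b_i:
  g_1((1, 2)) = 0
Stationarity residual: grad f(x) + sum_i lambda_i a_i = (0, 0)
  -> stationarity OK
Primal feasibility (all g_i <= 0): OK
Dual feasibility (all lambda_i >= 0): OK
Complementary slackness (lambda_i * g_i(x) = 0 for all i): OK

Verdict: yes, KKT holds.

yes


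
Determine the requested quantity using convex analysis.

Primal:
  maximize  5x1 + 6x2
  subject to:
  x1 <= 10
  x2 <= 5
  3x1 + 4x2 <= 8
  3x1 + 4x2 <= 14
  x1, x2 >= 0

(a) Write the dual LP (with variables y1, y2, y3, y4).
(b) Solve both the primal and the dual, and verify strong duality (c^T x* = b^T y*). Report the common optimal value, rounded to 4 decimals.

The standard primal-dual pair for 'max c^T x s.t. A x <= b, x >= 0' is:
  Dual:  min b^T y  s.t.  A^T y >= c,  y >= 0.

So the dual LP is:
  minimize  10y1 + 5y2 + 8y3 + 14y4
  subject to:
    y1 + 3y3 + 3y4 >= 5
    y2 + 4y3 + 4y4 >= 6
    y1, y2, y3, y4 >= 0

Solving the primal: x* = (2.6667, 0).
  primal value c^T x* = 13.3333.
Solving the dual: y* = (0, 0, 1.6667, 0).
  dual value b^T y* = 13.3333.
Strong duality: c^T x* = b^T y*. Confirmed.

13.3333


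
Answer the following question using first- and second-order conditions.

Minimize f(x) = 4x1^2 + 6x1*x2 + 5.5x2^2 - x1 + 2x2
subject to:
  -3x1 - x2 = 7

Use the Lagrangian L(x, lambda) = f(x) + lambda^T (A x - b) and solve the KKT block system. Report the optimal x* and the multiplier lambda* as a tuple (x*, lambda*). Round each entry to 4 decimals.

Form the Lagrangian:
  L(x, lambda) = (1/2) x^T Q x + c^T x + lambda^T (A x - b)
Stationarity (grad_x L = 0): Q x + c + A^T lambda = 0.
Primal feasibility: A x = b.

This gives the KKT block system:
  [ Q   A^T ] [ x     ]   [-c ]
  [ A    0  ] [ lambda ] = [ b ]

Solving the linear system:
  x*      = (-2.5634, 0.6901)
  lambda* = (-5.7887)
  f(x*)   = 22.2324

x* = (-2.5634, 0.6901), lambda* = (-5.7887)


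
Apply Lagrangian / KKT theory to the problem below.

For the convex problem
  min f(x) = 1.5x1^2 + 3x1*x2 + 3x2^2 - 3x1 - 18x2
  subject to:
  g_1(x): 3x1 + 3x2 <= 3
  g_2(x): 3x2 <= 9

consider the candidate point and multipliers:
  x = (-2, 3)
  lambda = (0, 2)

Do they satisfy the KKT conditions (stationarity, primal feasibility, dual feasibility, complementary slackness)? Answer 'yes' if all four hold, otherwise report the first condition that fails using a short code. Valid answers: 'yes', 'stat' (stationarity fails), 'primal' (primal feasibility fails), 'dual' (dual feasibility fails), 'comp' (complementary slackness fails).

Gradient of f: grad f(x) = Q x + c = (0, -6)
Constraint values g_i(x) = a_i^T x - b_i:
  g_1((-2, 3)) = 0
  g_2((-2, 3)) = 0
Stationarity residual: grad f(x) + sum_i lambda_i a_i = (0, 0)
  -> stationarity OK
Primal feasibility (all g_i <= 0): OK
Dual feasibility (all lambda_i >= 0): OK
Complementary slackness (lambda_i * g_i(x) = 0 for all i): OK

Verdict: yes, KKT holds.

yes


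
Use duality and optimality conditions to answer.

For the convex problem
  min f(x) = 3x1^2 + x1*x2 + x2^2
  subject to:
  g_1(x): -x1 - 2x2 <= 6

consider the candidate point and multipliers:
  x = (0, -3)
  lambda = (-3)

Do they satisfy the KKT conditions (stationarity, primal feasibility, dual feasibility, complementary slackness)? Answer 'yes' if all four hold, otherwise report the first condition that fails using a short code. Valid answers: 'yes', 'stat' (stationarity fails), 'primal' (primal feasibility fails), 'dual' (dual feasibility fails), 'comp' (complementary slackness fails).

Gradient of f: grad f(x) = Q x + c = (-3, -6)
Constraint values g_i(x) = a_i^T x - b_i:
  g_1((0, -3)) = 0
Stationarity residual: grad f(x) + sum_i lambda_i a_i = (0, 0)
  -> stationarity OK
Primal feasibility (all g_i <= 0): OK
Dual feasibility (all lambda_i >= 0): FAILS
Complementary slackness (lambda_i * g_i(x) = 0 for all i): OK

Verdict: the first failing condition is dual_feasibility -> dual.

dual


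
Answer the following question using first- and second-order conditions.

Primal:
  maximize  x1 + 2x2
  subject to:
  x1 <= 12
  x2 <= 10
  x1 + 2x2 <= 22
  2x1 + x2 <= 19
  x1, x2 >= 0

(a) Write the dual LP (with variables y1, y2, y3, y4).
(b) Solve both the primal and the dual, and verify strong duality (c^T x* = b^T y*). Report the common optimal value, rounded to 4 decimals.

The standard primal-dual pair for 'max c^T x s.t. A x <= b, x >= 0' is:
  Dual:  min b^T y  s.t.  A^T y >= c,  y >= 0.

So the dual LP is:
  minimize  12y1 + 10y2 + 22y3 + 19y4
  subject to:
    y1 + y3 + 2y4 >= 1
    y2 + 2y3 + y4 >= 2
    y1, y2, y3, y4 >= 0

Solving the primal: x* = (5.3333, 8.3333).
  primal value c^T x* = 22.
Solving the dual: y* = (0, 0, 1, 0).
  dual value b^T y* = 22.
Strong duality: c^T x* = b^T y*. Confirmed.

22


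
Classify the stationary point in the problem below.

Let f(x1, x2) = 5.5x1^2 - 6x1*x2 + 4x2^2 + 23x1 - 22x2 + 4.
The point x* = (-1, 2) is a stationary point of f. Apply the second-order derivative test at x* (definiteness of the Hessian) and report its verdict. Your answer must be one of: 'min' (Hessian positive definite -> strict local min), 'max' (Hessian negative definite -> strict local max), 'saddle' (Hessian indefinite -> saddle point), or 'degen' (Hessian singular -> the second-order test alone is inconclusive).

Compute the Hessian H = grad^2 f:
  H = [[11, -6], [-6, 8]]
Verify stationarity: grad f(x*) = H x* + g = (0, 0).
Eigenvalues of H: 3.3153, 15.6847.
Both eigenvalues > 0, so H is positive definite -> x* is a strict local min.

min


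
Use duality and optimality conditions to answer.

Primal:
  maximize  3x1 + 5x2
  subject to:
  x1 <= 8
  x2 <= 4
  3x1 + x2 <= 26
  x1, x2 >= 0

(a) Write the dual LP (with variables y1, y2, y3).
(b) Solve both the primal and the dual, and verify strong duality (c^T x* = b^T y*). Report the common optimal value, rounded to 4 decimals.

The standard primal-dual pair for 'max c^T x s.t. A x <= b, x >= 0' is:
  Dual:  min b^T y  s.t.  A^T y >= c,  y >= 0.

So the dual LP is:
  minimize  8y1 + 4y2 + 26y3
  subject to:
    y1 + 3y3 >= 3
    y2 + y3 >= 5
    y1, y2, y3 >= 0

Solving the primal: x* = (7.3333, 4).
  primal value c^T x* = 42.
Solving the dual: y* = (0, 4, 1).
  dual value b^T y* = 42.
Strong duality: c^T x* = b^T y*. Confirmed.

42


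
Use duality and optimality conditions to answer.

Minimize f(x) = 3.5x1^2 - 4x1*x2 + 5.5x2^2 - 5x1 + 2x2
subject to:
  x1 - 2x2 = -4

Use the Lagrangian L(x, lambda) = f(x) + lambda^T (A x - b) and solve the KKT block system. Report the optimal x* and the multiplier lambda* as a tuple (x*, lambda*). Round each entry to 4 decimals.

Form the Lagrangian:
  L(x, lambda) = (1/2) x^T Q x + c^T x + lambda^T (A x - b)
Stationarity (grad_x L = 0): Q x + c + A^T lambda = 0.
Primal feasibility: A x = b.

This gives the KKT block system:
  [ Q   A^T ] [ x     ]   [-c ]
  [ A    0  ] [ lambda ] = [ b ]

Solving the linear system:
  x*      = (0.1739, 2.087)
  lambda* = (12.1304)
  f(x*)   = 25.913

x* = (0.1739, 2.087), lambda* = (12.1304)


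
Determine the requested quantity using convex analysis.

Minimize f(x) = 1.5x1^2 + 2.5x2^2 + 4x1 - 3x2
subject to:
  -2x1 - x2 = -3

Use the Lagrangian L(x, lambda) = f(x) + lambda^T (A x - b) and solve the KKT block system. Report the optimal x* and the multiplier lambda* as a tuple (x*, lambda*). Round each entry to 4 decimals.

Form the Lagrangian:
  L(x, lambda) = (1/2) x^T Q x + c^T x + lambda^T (A x - b)
Stationarity (grad_x L = 0): Q x + c + A^T lambda = 0.
Primal feasibility: A x = b.

This gives the KKT block system:
  [ Q   A^T ] [ x     ]   [-c ]
  [ A    0  ] [ lambda ] = [ b ]

Solving the linear system:
  x*      = (0.8696, 1.2609)
  lambda* = (3.3043)
  f(x*)   = 4.8043

x* = (0.8696, 1.2609), lambda* = (3.3043)


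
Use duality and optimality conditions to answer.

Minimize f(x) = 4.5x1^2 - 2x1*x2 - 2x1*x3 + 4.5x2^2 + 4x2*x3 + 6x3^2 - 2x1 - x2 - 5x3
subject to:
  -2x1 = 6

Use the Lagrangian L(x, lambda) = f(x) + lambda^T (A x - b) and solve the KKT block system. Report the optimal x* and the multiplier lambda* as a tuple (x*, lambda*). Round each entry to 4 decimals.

Form the Lagrangian:
  L(x, lambda) = (1/2) x^T Q x + c^T x + lambda^T (A x - b)
Stationarity (grad_x L = 0): Q x + c + A^T lambda = 0.
Primal feasibility: A x = b.

This gives the KKT block system:
  [ Q   A^T ] [ x     ]   [-c ]
  [ A    0  ] [ lambda ] = [ b ]

Solving the linear system:
  x*      = (-3, -0.6087, 0.1196)
  lambda* = (-14.0109)
  f(x*)   = 45.038

x* = (-3, -0.6087, 0.1196), lambda* = (-14.0109)


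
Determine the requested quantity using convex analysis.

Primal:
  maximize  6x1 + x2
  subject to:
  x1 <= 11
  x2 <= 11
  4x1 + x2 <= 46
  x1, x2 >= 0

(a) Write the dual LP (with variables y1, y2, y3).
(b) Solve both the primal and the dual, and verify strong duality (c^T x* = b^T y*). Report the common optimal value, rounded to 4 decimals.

The standard primal-dual pair for 'max c^T x s.t. A x <= b, x >= 0' is:
  Dual:  min b^T y  s.t.  A^T y >= c,  y >= 0.

So the dual LP is:
  minimize  11y1 + 11y2 + 46y3
  subject to:
    y1 + 4y3 >= 6
    y2 + y3 >= 1
    y1, y2, y3 >= 0

Solving the primal: x* = (11, 2).
  primal value c^T x* = 68.
Solving the dual: y* = (2, 0, 1).
  dual value b^T y* = 68.
Strong duality: c^T x* = b^T y*. Confirmed.

68


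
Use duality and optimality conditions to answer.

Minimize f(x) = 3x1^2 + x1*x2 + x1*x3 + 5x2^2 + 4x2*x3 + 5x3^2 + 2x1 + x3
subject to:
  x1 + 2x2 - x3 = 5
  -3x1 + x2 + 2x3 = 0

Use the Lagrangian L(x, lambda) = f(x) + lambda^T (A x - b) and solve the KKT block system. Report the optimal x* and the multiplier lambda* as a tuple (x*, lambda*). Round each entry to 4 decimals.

Form the Lagrangian:
  L(x, lambda) = (1/2) x^T Q x + c^T x + lambda^T (A x - b)
Stationarity (grad_x L = 0): Q x + c + A^T lambda = 0.
Primal feasibility: A x = b.

This gives the KKT block system:
  [ Q   A^T ] [ x     ]   [-c ]
  [ A    0  ] [ lambda ] = [ b ]

Solving the linear system:
  x*      = (-0.1527, 1.9695, -1.2137)
  lambda* = (-6.5573, -1.5725)
  f(x*)   = 15.6336

x* = (-0.1527, 1.9695, -1.2137), lambda* = (-6.5573, -1.5725)


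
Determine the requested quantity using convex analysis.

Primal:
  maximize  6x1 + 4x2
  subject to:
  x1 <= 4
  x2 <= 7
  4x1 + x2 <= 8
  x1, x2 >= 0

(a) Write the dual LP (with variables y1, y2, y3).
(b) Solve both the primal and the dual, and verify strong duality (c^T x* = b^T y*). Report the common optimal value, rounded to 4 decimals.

The standard primal-dual pair for 'max c^T x s.t. A x <= b, x >= 0' is:
  Dual:  min b^T y  s.t.  A^T y >= c,  y >= 0.

So the dual LP is:
  minimize  4y1 + 7y2 + 8y3
  subject to:
    y1 + 4y3 >= 6
    y2 + y3 >= 4
    y1, y2, y3 >= 0

Solving the primal: x* = (0.25, 7).
  primal value c^T x* = 29.5.
Solving the dual: y* = (0, 2.5, 1.5).
  dual value b^T y* = 29.5.
Strong duality: c^T x* = b^T y*. Confirmed.

29.5


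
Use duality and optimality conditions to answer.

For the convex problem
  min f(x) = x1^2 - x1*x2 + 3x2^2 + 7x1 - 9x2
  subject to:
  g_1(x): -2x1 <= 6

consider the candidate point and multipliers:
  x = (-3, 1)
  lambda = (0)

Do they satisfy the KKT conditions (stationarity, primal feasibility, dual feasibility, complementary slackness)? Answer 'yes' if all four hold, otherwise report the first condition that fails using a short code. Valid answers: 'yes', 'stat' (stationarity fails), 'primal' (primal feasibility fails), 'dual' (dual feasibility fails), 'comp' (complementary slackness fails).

Gradient of f: grad f(x) = Q x + c = (0, 0)
Constraint values g_i(x) = a_i^T x - b_i:
  g_1((-3, 1)) = 0
Stationarity residual: grad f(x) + sum_i lambda_i a_i = (0, 0)
  -> stationarity OK
Primal feasibility (all g_i <= 0): OK
Dual feasibility (all lambda_i >= 0): OK
Complementary slackness (lambda_i * g_i(x) = 0 for all i): OK

Verdict: yes, KKT holds.

yes


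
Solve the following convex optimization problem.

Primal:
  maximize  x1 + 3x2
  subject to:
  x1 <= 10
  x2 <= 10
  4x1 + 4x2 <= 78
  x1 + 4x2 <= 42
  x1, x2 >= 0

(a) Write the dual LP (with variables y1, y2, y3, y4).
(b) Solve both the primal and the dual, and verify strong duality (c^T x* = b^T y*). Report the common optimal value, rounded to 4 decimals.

The standard primal-dual pair for 'max c^T x s.t. A x <= b, x >= 0' is:
  Dual:  min b^T y  s.t.  A^T y >= c,  y >= 0.

So the dual LP is:
  minimize  10y1 + 10y2 + 78y3 + 42y4
  subject to:
    y1 + 4y3 + y4 >= 1
    y2 + 4y3 + 4y4 >= 3
    y1, y2, y3, y4 >= 0

Solving the primal: x* = (10, 8).
  primal value c^T x* = 34.
Solving the dual: y* = (0.25, 0, 0, 0.75).
  dual value b^T y* = 34.
Strong duality: c^T x* = b^T y*. Confirmed.

34


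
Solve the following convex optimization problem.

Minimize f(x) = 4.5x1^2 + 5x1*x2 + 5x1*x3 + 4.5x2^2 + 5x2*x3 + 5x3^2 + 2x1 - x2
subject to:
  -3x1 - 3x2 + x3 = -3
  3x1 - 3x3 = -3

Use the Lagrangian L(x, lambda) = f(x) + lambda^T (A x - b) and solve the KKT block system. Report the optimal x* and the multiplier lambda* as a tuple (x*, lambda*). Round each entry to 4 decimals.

Form the Lagrangian:
  L(x, lambda) = (1/2) x^T Q x + c^T x + lambda^T (A x - b)
Stationarity (grad_x L = 0): Q x + c + A^T lambda = 0.
Primal feasibility: A x = b.

This gives the KKT block system:
  [ Q   A^T ] [ x     ]   [-c ]
  [ A    0  ] [ lambda ] = [ b ]

Solving the linear system:
  x*      = (-1, 2, 0)
  lambda* = (4, 3)
  f(x*)   = 8.5

x* = (-1, 2, 0), lambda* = (4, 3)


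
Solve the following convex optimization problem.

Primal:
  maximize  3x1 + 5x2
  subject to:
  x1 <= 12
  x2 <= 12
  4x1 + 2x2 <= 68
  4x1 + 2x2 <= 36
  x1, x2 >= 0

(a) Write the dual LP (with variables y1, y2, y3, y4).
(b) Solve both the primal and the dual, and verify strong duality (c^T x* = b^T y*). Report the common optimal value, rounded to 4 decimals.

The standard primal-dual pair for 'max c^T x s.t. A x <= b, x >= 0' is:
  Dual:  min b^T y  s.t.  A^T y >= c,  y >= 0.

So the dual LP is:
  minimize  12y1 + 12y2 + 68y3 + 36y4
  subject to:
    y1 + 4y3 + 4y4 >= 3
    y2 + 2y3 + 2y4 >= 5
    y1, y2, y3, y4 >= 0

Solving the primal: x* = (3, 12).
  primal value c^T x* = 69.
Solving the dual: y* = (0, 3.5, 0, 0.75).
  dual value b^T y* = 69.
Strong duality: c^T x* = b^T y*. Confirmed.

69


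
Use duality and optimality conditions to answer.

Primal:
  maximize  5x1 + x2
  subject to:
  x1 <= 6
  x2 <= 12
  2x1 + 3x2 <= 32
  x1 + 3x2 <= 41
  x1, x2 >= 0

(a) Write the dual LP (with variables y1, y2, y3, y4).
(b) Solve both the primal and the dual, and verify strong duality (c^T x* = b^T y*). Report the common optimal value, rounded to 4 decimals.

The standard primal-dual pair for 'max c^T x s.t. A x <= b, x >= 0' is:
  Dual:  min b^T y  s.t.  A^T y >= c,  y >= 0.

So the dual LP is:
  minimize  6y1 + 12y2 + 32y3 + 41y4
  subject to:
    y1 + 2y3 + y4 >= 5
    y2 + 3y3 + 3y4 >= 1
    y1, y2, y3, y4 >= 0

Solving the primal: x* = (6, 6.6667).
  primal value c^T x* = 36.6667.
Solving the dual: y* = (4.3333, 0, 0.3333, 0).
  dual value b^T y* = 36.6667.
Strong duality: c^T x* = b^T y*. Confirmed.

36.6667


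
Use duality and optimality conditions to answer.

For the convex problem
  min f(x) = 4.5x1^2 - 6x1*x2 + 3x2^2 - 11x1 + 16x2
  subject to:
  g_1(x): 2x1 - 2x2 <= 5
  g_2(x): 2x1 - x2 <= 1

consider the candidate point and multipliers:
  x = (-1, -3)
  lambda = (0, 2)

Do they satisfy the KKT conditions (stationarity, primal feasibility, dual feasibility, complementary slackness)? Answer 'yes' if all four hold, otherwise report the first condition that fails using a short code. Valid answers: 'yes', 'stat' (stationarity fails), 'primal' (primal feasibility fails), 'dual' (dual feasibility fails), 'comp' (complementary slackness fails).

Gradient of f: grad f(x) = Q x + c = (-2, 4)
Constraint values g_i(x) = a_i^T x - b_i:
  g_1((-1, -3)) = -1
  g_2((-1, -3)) = 0
Stationarity residual: grad f(x) + sum_i lambda_i a_i = (2, 2)
  -> stationarity FAILS
Primal feasibility (all g_i <= 0): OK
Dual feasibility (all lambda_i >= 0): OK
Complementary slackness (lambda_i * g_i(x) = 0 for all i): OK

Verdict: the first failing condition is stationarity -> stat.

stat


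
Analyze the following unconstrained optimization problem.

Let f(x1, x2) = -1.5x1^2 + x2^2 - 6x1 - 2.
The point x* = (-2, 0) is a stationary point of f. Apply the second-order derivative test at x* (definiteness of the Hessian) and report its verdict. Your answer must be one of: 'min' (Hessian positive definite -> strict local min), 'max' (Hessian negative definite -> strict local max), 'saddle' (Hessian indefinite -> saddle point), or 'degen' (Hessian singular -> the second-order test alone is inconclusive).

Compute the Hessian H = grad^2 f:
  H = [[-3, 0], [0, 2]]
Verify stationarity: grad f(x*) = H x* + g = (0, 0).
Eigenvalues of H: -3, 2.
Eigenvalues have mixed signs, so H is indefinite -> x* is a saddle point.

saddle


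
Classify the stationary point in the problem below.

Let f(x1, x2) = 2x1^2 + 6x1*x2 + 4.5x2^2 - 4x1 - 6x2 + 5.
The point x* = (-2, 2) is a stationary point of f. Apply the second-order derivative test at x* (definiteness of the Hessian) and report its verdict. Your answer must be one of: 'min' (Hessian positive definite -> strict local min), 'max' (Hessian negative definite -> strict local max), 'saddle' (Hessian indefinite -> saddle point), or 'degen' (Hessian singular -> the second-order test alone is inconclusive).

Compute the Hessian H = grad^2 f:
  H = [[4, 6], [6, 9]]
Verify stationarity: grad f(x*) = H x* + g = (0, 0).
Eigenvalues of H: 0, 13.
H has a zero eigenvalue (singular; positive semidefinite but not definite), so H is neither positive definite, negative definite, nor indefinite. The second-order test alone is inconclusive -> degen.
(Indeed, f is constant along the null direction of H through x*, so x* is not a strict local extremum.)

degen


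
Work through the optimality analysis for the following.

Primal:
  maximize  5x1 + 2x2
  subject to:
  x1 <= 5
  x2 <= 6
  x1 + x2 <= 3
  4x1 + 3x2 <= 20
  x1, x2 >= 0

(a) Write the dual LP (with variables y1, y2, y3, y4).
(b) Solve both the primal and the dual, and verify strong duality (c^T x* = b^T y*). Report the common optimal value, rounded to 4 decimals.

The standard primal-dual pair for 'max c^T x s.t. A x <= b, x >= 0' is:
  Dual:  min b^T y  s.t.  A^T y >= c,  y >= 0.

So the dual LP is:
  minimize  5y1 + 6y2 + 3y3 + 20y4
  subject to:
    y1 + y3 + 4y4 >= 5
    y2 + y3 + 3y4 >= 2
    y1, y2, y3, y4 >= 0

Solving the primal: x* = (3, 0).
  primal value c^T x* = 15.
Solving the dual: y* = (0, 0, 5, 0).
  dual value b^T y* = 15.
Strong duality: c^T x* = b^T y*. Confirmed.

15


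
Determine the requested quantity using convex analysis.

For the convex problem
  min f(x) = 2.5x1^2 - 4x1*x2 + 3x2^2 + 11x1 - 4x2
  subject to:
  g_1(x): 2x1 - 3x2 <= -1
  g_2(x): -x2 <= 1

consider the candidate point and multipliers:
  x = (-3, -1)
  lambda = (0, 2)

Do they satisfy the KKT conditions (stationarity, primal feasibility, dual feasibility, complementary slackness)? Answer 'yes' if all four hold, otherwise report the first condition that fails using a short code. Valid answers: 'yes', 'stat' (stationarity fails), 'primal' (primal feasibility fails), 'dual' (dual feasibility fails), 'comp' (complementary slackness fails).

Gradient of f: grad f(x) = Q x + c = (0, 2)
Constraint values g_i(x) = a_i^T x - b_i:
  g_1((-3, -1)) = -2
  g_2((-3, -1)) = 0
Stationarity residual: grad f(x) + sum_i lambda_i a_i = (0, 0)
  -> stationarity OK
Primal feasibility (all g_i <= 0): OK
Dual feasibility (all lambda_i >= 0): OK
Complementary slackness (lambda_i * g_i(x) = 0 for all i): OK

Verdict: yes, KKT holds.

yes


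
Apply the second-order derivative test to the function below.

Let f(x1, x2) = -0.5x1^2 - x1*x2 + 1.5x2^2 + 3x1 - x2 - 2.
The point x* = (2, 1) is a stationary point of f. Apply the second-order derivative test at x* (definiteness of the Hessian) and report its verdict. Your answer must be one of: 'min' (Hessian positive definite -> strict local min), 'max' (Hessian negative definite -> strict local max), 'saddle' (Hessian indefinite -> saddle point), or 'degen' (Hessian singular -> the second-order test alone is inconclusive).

Compute the Hessian H = grad^2 f:
  H = [[-1, -1], [-1, 3]]
Verify stationarity: grad f(x*) = H x* + g = (0, 0).
Eigenvalues of H: -1.2361, 3.2361.
Eigenvalues have mixed signs, so H is indefinite -> x* is a saddle point.

saddle


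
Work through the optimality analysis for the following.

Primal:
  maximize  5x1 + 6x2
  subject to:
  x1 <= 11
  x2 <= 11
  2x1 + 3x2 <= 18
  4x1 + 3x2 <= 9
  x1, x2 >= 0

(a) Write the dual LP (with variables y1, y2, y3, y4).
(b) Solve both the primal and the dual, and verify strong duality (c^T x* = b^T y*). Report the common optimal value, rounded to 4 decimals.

The standard primal-dual pair for 'max c^T x s.t. A x <= b, x >= 0' is:
  Dual:  min b^T y  s.t.  A^T y >= c,  y >= 0.

So the dual LP is:
  minimize  11y1 + 11y2 + 18y3 + 9y4
  subject to:
    y1 + 2y3 + 4y4 >= 5
    y2 + 3y3 + 3y4 >= 6
    y1, y2, y3, y4 >= 0

Solving the primal: x* = (0, 3).
  primal value c^T x* = 18.
Solving the dual: y* = (0, 0, 0, 2).
  dual value b^T y* = 18.
Strong duality: c^T x* = b^T y*. Confirmed.

18


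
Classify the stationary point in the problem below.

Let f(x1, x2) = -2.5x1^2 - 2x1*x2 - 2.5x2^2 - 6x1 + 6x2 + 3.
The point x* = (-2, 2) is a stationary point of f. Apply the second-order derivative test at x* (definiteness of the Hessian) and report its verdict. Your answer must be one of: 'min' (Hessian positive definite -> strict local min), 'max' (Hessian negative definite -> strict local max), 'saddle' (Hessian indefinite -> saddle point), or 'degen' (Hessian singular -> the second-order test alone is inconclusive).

Compute the Hessian H = grad^2 f:
  H = [[-5, -2], [-2, -5]]
Verify stationarity: grad f(x*) = H x* + g = (0, 0).
Eigenvalues of H: -7, -3.
Both eigenvalues < 0, so H is negative definite -> x* is a strict local max.

max


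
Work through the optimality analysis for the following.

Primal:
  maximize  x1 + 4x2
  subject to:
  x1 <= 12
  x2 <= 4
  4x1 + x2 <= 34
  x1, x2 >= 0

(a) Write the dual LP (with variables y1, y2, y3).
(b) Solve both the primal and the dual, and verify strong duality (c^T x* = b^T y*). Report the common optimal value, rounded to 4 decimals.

The standard primal-dual pair for 'max c^T x s.t. A x <= b, x >= 0' is:
  Dual:  min b^T y  s.t.  A^T y >= c,  y >= 0.

So the dual LP is:
  minimize  12y1 + 4y2 + 34y3
  subject to:
    y1 + 4y3 >= 1
    y2 + y3 >= 4
    y1, y2, y3 >= 0

Solving the primal: x* = (7.5, 4).
  primal value c^T x* = 23.5.
Solving the dual: y* = (0, 3.75, 0.25).
  dual value b^T y* = 23.5.
Strong duality: c^T x* = b^T y*. Confirmed.

23.5


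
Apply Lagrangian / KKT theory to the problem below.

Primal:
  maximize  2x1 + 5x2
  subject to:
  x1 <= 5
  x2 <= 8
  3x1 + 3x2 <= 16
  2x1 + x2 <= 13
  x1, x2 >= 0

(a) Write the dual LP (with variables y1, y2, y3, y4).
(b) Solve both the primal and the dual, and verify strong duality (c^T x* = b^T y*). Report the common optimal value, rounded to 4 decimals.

The standard primal-dual pair for 'max c^T x s.t. A x <= b, x >= 0' is:
  Dual:  min b^T y  s.t.  A^T y >= c,  y >= 0.

So the dual LP is:
  minimize  5y1 + 8y2 + 16y3 + 13y4
  subject to:
    y1 + 3y3 + 2y4 >= 2
    y2 + 3y3 + y4 >= 5
    y1, y2, y3, y4 >= 0

Solving the primal: x* = (0, 5.3333).
  primal value c^T x* = 26.6667.
Solving the dual: y* = (0, 0, 1.6667, 0).
  dual value b^T y* = 26.6667.
Strong duality: c^T x* = b^T y*. Confirmed.

26.6667


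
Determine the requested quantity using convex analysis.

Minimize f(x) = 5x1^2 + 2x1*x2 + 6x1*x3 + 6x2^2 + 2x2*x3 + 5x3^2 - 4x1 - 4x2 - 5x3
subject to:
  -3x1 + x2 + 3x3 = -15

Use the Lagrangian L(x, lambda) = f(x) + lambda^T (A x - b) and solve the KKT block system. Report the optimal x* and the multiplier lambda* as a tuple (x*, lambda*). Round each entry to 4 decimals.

Form the Lagrangian:
  L(x, lambda) = (1/2) x^T Q x + c^T x + lambda^T (A x - b)
Stationarity (grad_x L = 0): Q x + c + A^T lambda = 0.
Primal feasibility: A x = b.

This gives the KKT block system:
  [ Q   A^T ] [ x     ]   [-c ]
  [ A    0  ] [ lambda ] = [ b ]

Solving the linear system:
  x*      = (2.779, -0.0533, -2.2032)
  lambda* = (3.4882)
  f(x*)   = 26.2177

x* = (2.779, -0.0533, -2.2032), lambda* = (3.4882)


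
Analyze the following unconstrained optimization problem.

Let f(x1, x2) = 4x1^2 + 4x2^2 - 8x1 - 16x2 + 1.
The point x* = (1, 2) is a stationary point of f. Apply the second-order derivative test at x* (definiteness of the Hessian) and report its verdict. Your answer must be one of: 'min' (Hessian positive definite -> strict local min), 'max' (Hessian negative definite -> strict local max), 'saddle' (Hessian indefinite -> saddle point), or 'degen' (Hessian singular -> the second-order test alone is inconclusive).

Compute the Hessian H = grad^2 f:
  H = [[8, 0], [0, 8]]
Verify stationarity: grad f(x*) = H x* + g = (0, 0).
Eigenvalues of H: 8, 8.
Both eigenvalues > 0, so H is positive definite -> x* is a strict local min.

min


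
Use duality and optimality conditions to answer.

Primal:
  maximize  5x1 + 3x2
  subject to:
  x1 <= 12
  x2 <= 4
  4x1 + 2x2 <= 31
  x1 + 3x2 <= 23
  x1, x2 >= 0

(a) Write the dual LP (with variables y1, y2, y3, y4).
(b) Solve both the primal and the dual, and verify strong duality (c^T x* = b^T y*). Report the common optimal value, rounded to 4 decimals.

The standard primal-dual pair for 'max c^T x s.t. A x <= b, x >= 0' is:
  Dual:  min b^T y  s.t.  A^T y >= c,  y >= 0.

So the dual LP is:
  minimize  12y1 + 4y2 + 31y3 + 23y4
  subject to:
    y1 + 4y3 + y4 >= 5
    y2 + 2y3 + 3y4 >= 3
    y1, y2, y3, y4 >= 0

Solving the primal: x* = (5.75, 4).
  primal value c^T x* = 40.75.
Solving the dual: y* = (0, 0.5, 1.25, 0).
  dual value b^T y* = 40.75.
Strong duality: c^T x* = b^T y*. Confirmed.

40.75


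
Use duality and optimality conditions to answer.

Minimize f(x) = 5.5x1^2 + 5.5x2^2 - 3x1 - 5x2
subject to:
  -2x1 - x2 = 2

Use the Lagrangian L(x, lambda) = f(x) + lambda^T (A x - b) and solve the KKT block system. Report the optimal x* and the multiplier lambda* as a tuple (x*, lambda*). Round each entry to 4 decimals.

Form the Lagrangian:
  L(x, lambda) = (1/2) x^T Q x + c^T x + lambda^T (A x - b)
Stationarity (grad_x L = 0): Q x + c + A^T lambda = 0.
Primal feasibility: A x = b.

This gives the KKT block system:
  [ Q   A^T ] [ x     ]   [-c ]
  [ A    0  ] [ lambda ] = [ b ]

Solving the linear system:
  x*      = (-0.9273, -0.1455)
  lambda* = (-6.6)
  f(x*)   = 8.3545

x* = (-0.9273, -0.1455), lambda* = (-6.6)


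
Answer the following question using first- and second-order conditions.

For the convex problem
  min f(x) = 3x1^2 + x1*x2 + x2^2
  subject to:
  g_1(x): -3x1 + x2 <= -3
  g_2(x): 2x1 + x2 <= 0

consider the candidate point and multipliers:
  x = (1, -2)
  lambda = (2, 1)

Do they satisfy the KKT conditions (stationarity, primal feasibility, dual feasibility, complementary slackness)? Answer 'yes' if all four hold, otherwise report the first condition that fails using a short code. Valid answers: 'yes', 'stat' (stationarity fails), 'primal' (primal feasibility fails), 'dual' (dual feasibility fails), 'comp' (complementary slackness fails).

Gradient of f: grad f(x) = Q x + c = (4, -3)
Constraint values g_i(x) = a_i^T x - b_i:
  g_1((1, -2)) = -2
  g_2((1, -2)) = 0
Stationarity residual: grad f(x) + sum_i lambda_i a_i = (0, 0)
  -> stationarity OK
Primal feasibility (all g_i <= 0): OK
Dual feasibility (all lambda_i >= 0): OK
Complementary slackness (lambda_i * g_i(x) = 0 for all i): FAILS

Verdict: the first failing condition is complementary_slackness -> comp.

comp


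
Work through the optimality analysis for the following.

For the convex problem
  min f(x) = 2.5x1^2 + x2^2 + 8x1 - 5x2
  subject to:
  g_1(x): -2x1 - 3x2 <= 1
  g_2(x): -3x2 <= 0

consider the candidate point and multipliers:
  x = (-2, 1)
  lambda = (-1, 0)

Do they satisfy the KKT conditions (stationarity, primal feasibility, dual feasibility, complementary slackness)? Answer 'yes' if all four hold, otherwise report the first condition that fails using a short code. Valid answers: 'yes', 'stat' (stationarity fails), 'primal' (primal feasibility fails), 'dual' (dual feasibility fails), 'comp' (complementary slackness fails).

Gradient of f: grad f(x) = Q x + c = (-2, -3)
Constraint values g_i(x) = a_i^T x - b_i:
  g_1((-2, 1)) = 0
  g_2((-2, 1)) = -3
Stationarity residual: grad f(x) + sum_i lambda_i a_i = (0, 0)
  -> stationarity OK
Primal feasibility (all g_i <= 0): OK
Dual feasibility (all lambda_i >= 0): FAILS
Complementary slackness (lambda_i * g_i(x) = 0 for all i): OK

Verdict: the first failing condition is dual_feasibility -> dual.

dual


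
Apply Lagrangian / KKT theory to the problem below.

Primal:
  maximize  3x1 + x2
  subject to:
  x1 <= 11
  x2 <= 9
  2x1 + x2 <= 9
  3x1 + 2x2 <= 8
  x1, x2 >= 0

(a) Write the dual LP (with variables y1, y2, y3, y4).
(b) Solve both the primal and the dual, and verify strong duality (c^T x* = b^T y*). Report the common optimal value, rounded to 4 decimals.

The standard primal-dual pair for 'max c^T x s.t. A x <= b, x >= 0' is:
  Dual:  min b^T y  s.t.  A^T y >= c,  y >= 0.

So the dual LP is:
  minimize  11y1 + 9y2 + 9y3 + 8y4
  subject to:
    y1 + 2y3 + 3y4 >= 3
    y2 + y3 + 2y4 >= 1
    y1, y2, y3, y4 >= 0

Solving the primal: x* = (2.6667, 0).
  primal value c^T x* = 8.
Solving the dual: y* = (0, 0, 0, 1).
  dual value b^T y* = 8.
Strong duality: c^T x* = b^T y*. Confirmed.

8


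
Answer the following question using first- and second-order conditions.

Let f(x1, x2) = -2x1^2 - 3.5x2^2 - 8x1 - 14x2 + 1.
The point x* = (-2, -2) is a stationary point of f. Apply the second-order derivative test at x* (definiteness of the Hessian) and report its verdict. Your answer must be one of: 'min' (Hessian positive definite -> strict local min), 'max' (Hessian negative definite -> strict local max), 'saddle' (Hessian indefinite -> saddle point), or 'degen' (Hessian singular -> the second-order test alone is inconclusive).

Compute the Hessian H = grad^2 f:
  H = [[-4, 0], [0, -7]]
Verify stationarity: grad f(x*) = H x* + g = (0, 0).
Eigenvalues of H: -7, -4.
Both eigenvalues < 0, so H is negative definite -> x* is a strict local max.

max


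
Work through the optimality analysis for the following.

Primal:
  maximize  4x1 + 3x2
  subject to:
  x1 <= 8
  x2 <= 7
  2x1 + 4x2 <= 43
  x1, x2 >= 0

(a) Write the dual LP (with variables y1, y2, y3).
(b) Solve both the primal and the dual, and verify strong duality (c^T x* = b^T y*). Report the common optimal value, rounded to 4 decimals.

The standard primal-dual pair for 'max c^T x s.t. A x <= b, x >= 0' is:
  Dual:  min b^T y  s.t.  A^T y >= c,  y >= 0.

So the dual LP is:
  minimize  8y1 + 7y2 + 43y3
  subject to:
    y1 + 2y3 >= 4
    y2 + 4y3 >= 3
    y1, y2, y3 >= 0

Solving the primal: x* = (8, 6.75).
  primal value c^T x* = 52.25.
Solving the dual: y* = (2.5, 0, 0.75).
  dual value b^T y* = 52.25.
Strong duality: c^T x* = b^T y*. Confirmed.

52.25


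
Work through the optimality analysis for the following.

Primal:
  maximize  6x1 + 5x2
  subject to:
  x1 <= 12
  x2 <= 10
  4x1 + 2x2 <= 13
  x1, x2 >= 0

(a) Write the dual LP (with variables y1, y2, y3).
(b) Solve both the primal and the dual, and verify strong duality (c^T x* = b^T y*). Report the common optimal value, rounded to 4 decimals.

The standard primal-dual pair for 'max c^T x s.t. A x <= b, x >= 0' is:
  Dual:  min b^T y  s.t.  A^T y >= c,  y >= 0.

So the dual LP is:
  minimize  12y1 + 10y2 + 13y3
  subject to:
    y1 + 4y3 >= 6
    y2 + 2y3 >= 5
    y1, y2, y3 >= 0

Solving the primal: x* = (0, 6.5).
  primal value c^T x* = 32.5.
Solving the dual: y* = (0, 0, 2.5).
  dual value b^T y* = 32.5.
Strong duality: c^T x* = b^T y*. Confirmed.

32.5


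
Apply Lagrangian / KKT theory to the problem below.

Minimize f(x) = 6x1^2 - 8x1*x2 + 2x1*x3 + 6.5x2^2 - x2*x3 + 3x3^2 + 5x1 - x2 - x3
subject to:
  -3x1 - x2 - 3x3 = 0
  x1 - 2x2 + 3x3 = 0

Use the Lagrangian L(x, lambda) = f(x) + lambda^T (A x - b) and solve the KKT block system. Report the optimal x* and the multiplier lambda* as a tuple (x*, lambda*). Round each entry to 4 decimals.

Form the Lagrangian:
  L(x, lambda) = (1/2) x^T Q x + c^T x + lambda^T (A x - b)
Stationarity (grad_x L = 0): Q x + c + A^T lambda = 0.
Primal feasibility: A x = b.

This gives the KKT block system:
  [ Q   A^T ] [ x     ]   [-c ]
  [ A    0  ] [ lambda ] = [ b ]

Solving the linear system:
  x*      = (-0.2308, 0.1538, 0.1795)
  lambda* = (0.7692, 0.9487)
  f(x*)   = -0.7436

x* = (-0.2308, 0.1538, 0.1795), lambda* = (0.7692, 0.9487)


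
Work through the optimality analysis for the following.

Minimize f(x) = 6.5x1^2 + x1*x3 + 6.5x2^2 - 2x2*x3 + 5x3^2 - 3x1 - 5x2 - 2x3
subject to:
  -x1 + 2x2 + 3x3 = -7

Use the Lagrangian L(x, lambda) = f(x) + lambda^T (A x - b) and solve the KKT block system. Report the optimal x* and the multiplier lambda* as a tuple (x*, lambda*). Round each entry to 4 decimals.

Form the Lagrangian:
  L(x, lambda) = (1/2) x^T Q x + c^T x + lambda^T (A x - b)
Stationarity (grad_x L = 0): Q x + c + A^T lambda = 0.
Primal feasibility: A x = b.

This gives the KKT block system:
  [ Q   A^T ] [ x     ]   [-c ]
  [ A    0  ] [ lambda ] = [ b ]

Solving the linear system:
  x*      = (0.7669, -0.6876, -1.6193)
  lambda* = (5.3503)
  f(x*)   = 20.9139

x* = (0.7669, -0.6876, -1.6193), lambda* = (5.3503)


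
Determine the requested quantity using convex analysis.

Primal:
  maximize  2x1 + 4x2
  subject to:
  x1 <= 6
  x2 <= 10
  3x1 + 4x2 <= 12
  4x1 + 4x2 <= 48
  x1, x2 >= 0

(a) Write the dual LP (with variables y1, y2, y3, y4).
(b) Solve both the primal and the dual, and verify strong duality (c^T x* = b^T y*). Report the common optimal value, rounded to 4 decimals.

The standard primal-dual pair for 'max c^T x s.t. A x <= b, x >= 0' is:
  Dual:  min b^T y  s.t.  A^T y >= c,  y >= 0.

So the dual LP is:
  minimize  6y1 + 10y2 + 12y3 + 48y4
  subject to:
    y1 + 3y3 + 4y4 >= 2
    y2 + 4y3 + 4y4 >= 4
    y1, y2, y3, y4 >= 0

Solving the primal: x* = (0, 3).
  primal value c^T x* = 12.
Solving the dual: y* = (0, 0, 1, 0).
  dual value b^T y* = 12.
Strong duality: c^T x* = b^T y*. Confirmed.

12


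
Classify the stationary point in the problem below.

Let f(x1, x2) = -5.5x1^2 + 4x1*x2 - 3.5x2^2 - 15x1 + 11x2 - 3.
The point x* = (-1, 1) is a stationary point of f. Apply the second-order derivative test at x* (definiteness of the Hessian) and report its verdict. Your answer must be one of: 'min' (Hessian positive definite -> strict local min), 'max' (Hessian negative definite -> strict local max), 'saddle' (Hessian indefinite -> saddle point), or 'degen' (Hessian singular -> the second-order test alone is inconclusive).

Compute the Hessian H = grad^2 f:
  H = [[-11, 4], [4, -7]]
Verify stationarity: grad f(x*) = H x* + g = (0, 0).
Eigenvalues of H: -13.4721, -4.5279.
Both eigenvalues < 0, so H is negative definite -> x* is a strict local max.

max
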